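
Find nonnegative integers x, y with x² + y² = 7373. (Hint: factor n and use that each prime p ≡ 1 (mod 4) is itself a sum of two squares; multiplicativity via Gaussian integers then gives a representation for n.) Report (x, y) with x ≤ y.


Step 1: Factor n = 7373 = 73 · 101.
Step 2: Check the mod-4 condition on each prime factor: 73 ≡ 1 (mod 4), exponent 1; 101 ≡ 1 (mod 4), exponent 1.
All primes ≡ 3 (mod 4) appear to even exponent (or don't appear), so by the two-squares theorem n IS expressible as a sum of two squares.
Step 3: Build a representation. Here n = 73 · 101 is a product of primes ≡ 1 (mod 4). Each prime p ≡ 1 (mod 4) is itself a sum of two squares; find a² by testing p − a² for a perfect square:
  73: 73 − 1² = 72, 73 − 2² = 69, 73 − 3² = 64 = 8² ⇒ 73 = 3² + 8².
  101: 101 − 1² = 100 = 10² ⇒ 101 = 1² + 10².
  Combine using the Brahmagupta–Fibonacci identity (a² + b²)(c² + d²) = (ac − bd)² + (ad + bc)² = (ac + bd)² + (ad − bc)²:
  73 · 101 = 7373: from (3² + 8²)(1² + 10²), take (3·1 − 8·10, 3·10 + 8·1) = (3 − 80, 30 + 8) = (-77, 38); dropping signs (only squares matter) gives (77, 38); check 77² + 38² = 5929 + 1444 = 7373 ✓.
Step 4: Order so x ≤ y and verify: 38² + 77² = 1444 + 5929 = 7373 = n. ✓

n = 7373 = 38² + 77² (one valid representation with x ≤ y).


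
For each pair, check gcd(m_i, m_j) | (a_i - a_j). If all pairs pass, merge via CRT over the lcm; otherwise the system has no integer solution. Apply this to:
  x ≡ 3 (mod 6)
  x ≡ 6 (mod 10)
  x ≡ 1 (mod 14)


Moduli 6, 10, 14 are not pairwise coprime, so CRT works modulo lcm(m_i) when all pairwise compatibility conditions hold.
Pairwise compatibility: gcd(m_i, m_j) must divide a_i - a_j for every pair.
Merge one congruence at a time:
  Start: x ≡ 3 (mod 6).
  Combine with x ≡ 6 (mod 10): gcd(6, 10) = 2, and 6 - 3 = 3 is NOT divisible by 2.
    ⇒ system is inconsistent (no integer solution).

No solution (the system is inconsistent).


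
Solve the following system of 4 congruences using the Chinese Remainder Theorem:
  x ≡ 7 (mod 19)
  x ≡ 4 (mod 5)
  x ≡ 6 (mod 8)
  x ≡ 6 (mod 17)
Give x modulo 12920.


Product of moduli M = 19 · 5 · 8 · 17 = 12920.
Merge one congruence at a time:
  Start: x ≡ 7 (mod 19).
  Combine with x ≡ 4 (mod 5); new modulus lcm = 95.
    Write x = 7 + 19·t and substitute into x ≡ 4 (mod 5): 19·t ≡ 4 − 7 = -3 (mod 5).
    Reduce coefficients mod 5: 4·t ≡ 2 (mod 5).
    The inverse of 4 mod 5 is 4 (since 4·4 = 16 = 3·5 + 1), so t ≡ 4·2 = 8 ≡ 3 (mod 5).
    Then x = 7 + 19·3 = 64, valid modulo lcm(19, 5) = 95: x ≡ 64 (mod 95).
  Combine with x ≡ 6 (mod 8); new modulus lcm = 760.
    Write x = 64 + 95·t and substitute into x ≡ 6 (mod 8): 95·t ≡ 6 − 64 = -58 (mod 8).
    Reduce coefficients mod 8: 7·t ≡ 6 (mod 8).
    The inverse of 7 mod 8 is 7 (since 7·7 = 49 = 6·8 + 1), so t ≡ 7·6 = 42 ≡ 2 (mod 8).
    Then x = 64 + 95·2 = 254, valid modulo lcm(95, 8) = 760: x ≡ 254 (mod 760).
  Combine with x ≡ 6 (mod 17); new modulus lcm = 12920.
    Write x = 254 + 760·t and substitute into x ≡ 6 (mod 17): 760·t ≡ 6 − 254 = -248 (mod 17).
    Reduce coefficients mod 17: 12·t ≡ 7 (mod 17).
    The inverse of 12 mod 17 is 10 (since 12·10 = 120 = 7·17 + 1), so t ≡ 10·7 = 70 ≡ 2 (mod 17).
    Then x = 254 + 760·2 = 1774, valid modulo lcm(760, 17) = 12920: x ≡ 1774 (mod 12920).
Verify against each original: 1774 mod 19 = 7, 1774 mod 5 = 4, 1774 mod 8 = 6, 1774 mod 17 = 6.

x ≡ 1774 (mod 12920).


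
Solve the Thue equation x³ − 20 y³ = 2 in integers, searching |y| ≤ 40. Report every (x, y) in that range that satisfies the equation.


The equation is x³ - 20y³ = 2. For fixed y, x³ = 20·y³ + 2, so a solution requires the RHS to be a perfect cube.
Strategy: iterate y from -40 to 40, compute RHS = 20·y³ + 2, and check whether it is a (positive or negative) perfect cube.
Check small values of y:
  y = 0: RHS = 2 is not a perfect cube.
  y = 1: RHS = 22 is not a perfect cube.
  y = -1: RHS = -18 is not a perfect cube.
  y = 2: RHS = 162 is not a perfect cube.
  y = -2: RHS = -158 is not a perfect cube.
  y = 3: RHS = 542 is not a perfect cube.
  y = -3: RHS = -538 is not a perfect cube.
Continuing the search up to |y| = 40 finds no solutions either.
No (x, y) in the scanned range satisfies the equation.

No integer solutions with |y| ≤ 40.


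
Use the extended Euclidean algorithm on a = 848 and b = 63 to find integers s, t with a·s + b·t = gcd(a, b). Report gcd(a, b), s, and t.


Euclidean algorithm on (848, 63) — divide until remainder is 0:
  848 = 13 · 63 + 29
  63 = 2 · 29 + 5
  29 = 5 · 5 + 4
  5 = 1 · 4 + 1
  4 = 4 · 1 + 0
gcd(848, 63) = 1.
Track Bezout coefficients alongside the remainders: start with r₀ = 848 = a·1 + b·0 (s = 1, t = 0) and r₁ = 63 = a·0 + b·1 (s = 0, t = 1); each new remainder r_{k+1} = r_{k-1} − q_k·r_k inherits s_{k+1} = s_{k-1} − q_k·s_k, t_{k+1} = t_{k-1} − q_k·t_k, so r_k = a·s_k + b·t_k at every step:
  q = 13: r = 29, s = 1 − 13·0 = 1, t = 0 − 13·1 = -13  (check: 848·1 + 63·(-13) = 29)
  q = 2: r = 5, s = 0 − 2·1 = -2, t = 1 − 2·(-13) = 27  (check: 848·(-2) + 63·27 = 5)
  q = 5: r = 4, s = 1 − 5·(-2) = 11, t = -13 − 5·27 = -148  (check: 848·11 + 63·(-148) = 4)
  q = 1: r = 1, s = -2 − 1·11 = -13, t = 27 − 1·(-148) = 175  (check: 848·(-13) + 63·175 = 1)
The row with r = 1 (the gcd) gives the Bezout coefficients s = -13, t = 175.
Result: 848 · (-13) + 63 · (175) = 1.

gcd(848, 63) = 1; s = -13, t = 175 (check: 848·(-13) + 63·175 = 1).


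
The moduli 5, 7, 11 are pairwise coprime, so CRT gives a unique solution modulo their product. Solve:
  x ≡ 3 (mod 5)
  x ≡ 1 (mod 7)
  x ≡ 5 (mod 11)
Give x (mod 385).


Moduli 5, 7, 11 are pairwise coprime; by CRT there is a unique solution modulo M = 5 · 7 · 11 = 385.
Solve pairwise, accumulating the modulus:
  Start with x ≡ 3 (mod 5).
  Combine with x ≡ 1 (mod 7): since gcd(5, 7) = 1, we get a unique residue mod 35.
    Write x = 3 + 5·t and substitute into x ≡ 1 (mod 7): 5·t ≡ 1 − 3 = -2 (mod 7).
    Reduce coefficients mod 7: 5·t ≡ 5 (mod 7).
    The inverse of 5 mod 7 is 3 (since 5·3 = 15 = 2·7 + 1), so t ≡ 3·5 = 15 ≡ 1 (mod 7).
    Then x = 3 + 5·1 = 8, valid modulo lcm(5, 7) = 35: x ≡ 8 (mod 35).
  Combine with x ≡ 5 (mod 11): since gcd(35, 11) = 1, we get a unique residue mod 385.
    Write x = 8 + 35·t and substitute into x ≡ 5 (mod 11): 35·t ≡ 5 − 8 = -3 (mod 11).
    Reduce coefficients mod 11: 2·t ≡ 8 (mod 11).
    The inverse of 2 mod 11 is 6 (since 2·6 = 12 = 1·11 + 1), so t ≡ 6·8 = 48 ≡ 4 (mod 11).
    Then x = 8 + 35·4 = 148, valid modulo lcm(35, 11) = 385: x ≡ 148 (mod 385).
Verify: 148 mod 5 = 3 ✓, 148 mod 7 = 1 ✓, 148 mod 11 = 5 ✓.

x ≡ 148 (mod 385).


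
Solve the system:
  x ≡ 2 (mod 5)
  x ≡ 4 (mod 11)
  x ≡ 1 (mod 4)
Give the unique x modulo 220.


Moduli 5, 11, 4 are pairwise coprime; by CRT there is a unique solution modulo M = 5 · 11 · 4 = 220.
Solve pairwise, accumulating the modulus:
  Start with x ≡ 2 (mod 5).
  Combine with x ≡ 4 (mod 11): since gcd(5, 11) = 1, we get a unique residue mod 55.
    Write x = 2 + 5·t and substitute into x ≡ 4 (mod 11): 5·t ≡ 4 − 2 = 2 (mod 11).
    The inverse of 5 mod 11 is 9 (since 5·9 = 45 = 4·11 + 1), so t ≡ 9·2 = 18 ≡ 7 (mod 11).
    Then x = 2 + 5·7 = 37, valid modulo lcm(5, 11) = 55: x ≡ 37 (mod 55).
  Combine with x ≡ 1 (mod 4): since gcd(55, 4) = 1, we get a unique residue mod 220.
    Write x = 37 + 55·t and substitute into x ≡ 1 (mod 4): 55·t ≡ 1 − 37 = -36 (mod 4).
    Reduce coefficients mod 4: 3·t ≡ 0 (mod 4).
    The inverse of 3 mod 4 is 3 (since 3·3 = 9 = 2·4 + 1), so t ≡ 3·0 = 0 ≡ 0 (mod 4).
    Then x = 37 + 55·0 = 37, valid modulo lcm(55, 4) = 220: x ≡ 37 (mod 220).
Verify: 37 mod 5 = 2 ✓, 37 mod 11 = 4 ✓, 37 mod 4 = 1 ✓.

x ≡ 37 (mod 220).


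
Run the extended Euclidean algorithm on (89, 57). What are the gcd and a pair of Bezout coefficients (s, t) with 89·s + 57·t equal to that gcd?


Euclidean algorithm on (89, 57) — divide until remainder is 0:
  89 = 1 · 57 + 32
  57 = 1 · 32 + 25
  32 = 1 · 25 + 7
  25 = 3 · 7 + 4
  7 = 1 · 4 + 3
  4 = 1 · 3 + 1
  3 = 3 · 1 + 0
gcd(89, 57) = 1.
Track Bezout coefficients alongside the remainders: start with r₀ = 89 = a·1 + b·0 (s = 1, t = 0) and r₁ = 57 = a·0 + b·1 (s = 0, t = 1); each new remainder r_{k+1} = r_{k-1} − q_k·r_k inherits s_{k+1} = s_{k-1} − q_k·s_k, t_{k+1} = t_{k-1} − q_k·t_k, so r_k = a·s_k + b·t_k at every step:
  q = 1: r = 32, s = 1 − 1·0 = 1, t = 0 − 1·1 = -1  (check: 89·1 + 57·(-1) = 32)
  q = 1: r = 25, s = 0 − 1·1 = -1, t = 1 − 1·(-1) = 2  (check: 89·(-1) + 57·2 = 25)
  q = 1: r = 7, s = 1 − 1·(-1) = 2, t = -1 − 1·2 = -3  (check: 89·2 + 57·(-3) = 7)
  q = 3: r = 4, s = -1 − 3·2 = -7, t = 2 − 3·(-3) = 11  (check: 89·(-7) + 57·11 = 4)
  q = 1: r = 3, s = 2 − 1·(-7) = 9, t = -3 − 1·11 = -14  (check: 89·9 + 57·(-14) = 3)
  q = 1: r = 1, s = -7 − 1·9 = -16, t = 11 − 1·(-14) = 25  (check: 89·(-16) + 57·25 = 1)
The row with r = 1 (the gcd) gives the Bezout coefficients s = -16, t = 25.
Result: 89 · (-16) + 57 · (25) = 1.

gcd(89, 57) = 1; s = -16, t = 25 (check: 89·(-16) + 57·25 = 1).


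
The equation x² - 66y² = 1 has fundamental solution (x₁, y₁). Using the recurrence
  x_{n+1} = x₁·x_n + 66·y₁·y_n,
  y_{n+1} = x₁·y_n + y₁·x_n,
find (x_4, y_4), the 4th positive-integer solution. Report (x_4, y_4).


Step 1: Find the fundamental solution (x₁, y₁) of x² - 66y² = 1.
  Expand √66 as a continued fraction. a₀ = ⌊√66⌋ = 8; iterate m_{k+1} = d_k·a_k − m_k, d_{k+1} = (66 − m_{k+1}²)/d_k, a_{k+1} = ⌊(a₀ + m_{k+1})/d_{k+1}⌋ (starting m₀ = 0, d₀ = 1), with convergents p_k = a_k·p_{k-1} + p_{k-2}, q_k = a_k·q_{k-1} + q_{k-2} (p₋₁ = 1, q₋₁ = 0):
  k = 0: a₀ = 8; p₀/q₀ = 8/1; p₀² − 66·q₀² = 64 − 66 = -2.
  k = 1: m = 8, d = 2, a = ⌊(8 + 8)/2⌋ = 8; p/q = (8·8 + 1)/(8·1 + 0) = 65/8; p² − 66·q² = 4225 − 4224 = 1.
  The first convergent with p² − 66·q² = 1 gives the fundamental solution (x₁, y₁) = (65, 8).
Step 2: Apply the recurrence (x_{n+1}, y_{n+1}) = (x₁x_n + 66y₁y_n, x₁y_n + y₁x_n) repeatedly.
  From (x_1, y_1) = (65, 8): x_2 = 65·65 + 66·8·8 = 8449; y_2 = 65·8 + 8·65 = 1040.
  From (x_2, y_2) = (8449, 1040): x_3 = 65·8449 + 66·8·1040 = 1098305; y_3 = 65·1040 + 8·8449 = 135192.
  From (x_3, y_3) = (1098305, 135192): x_4 = 65·1098305 + 66·8·135192 = 142771201; y_4 = 65·135192 + 8·1098305 = 17573920.
Step 3: Verify x_4² - 66·y_4² = 20383615834982401 - 20383615834982400 = 1 (should be 1). ✓

(x_1, y_1) = (65, 8); (x_4, y_4) = (142771201, 17573920).


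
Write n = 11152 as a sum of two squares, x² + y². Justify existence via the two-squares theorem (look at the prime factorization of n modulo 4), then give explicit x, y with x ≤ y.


Step 1: Factor n = 11152 = 2^4 · 17 · 41.
Step 2: Check the mod-4 condition on each prime factor: 2 = 2 (special); 17 ≡ 1 (mod 4), exponent 1; 41 ≡ 1 (mod 4), exponent 1.
All primes ≡ 3 (mod 4) appear to even exponent (or don't appear), so by the two-squares theorem n IS expressible as a sum of two squares.
Step 3: Build a representation. Group n = k² · m with k = 4 and m = 17 · 41 = 697 (a product of primes ≡ 1 (mod 4)); a representation of m scales to one of n via (k·x)² + (k·y)² = k²(x² + y²). Each prime p ≡ 1 (mod 4) is itself a sum of two squares; find a² by testing p − a² for a perfect square:
  17: 17 − 1² = 16 = 4² ⇒ 17 = 1² + 4².
  41: 41 − 1² = 40, 41 − 2² = 37, 41 − 3² = 32, 41 − 4² = 25 = 5² ⇒ 41 = 4² + 5².
  Combine using the Brahmagupta–Fibonacci identity (a² + b²)(c² + d²) = (ac − bd)² + (ad + bc)² = (ac + bd)² + (ad − bc)²:
  17 · 41 = 697: from (1² + 4²)(4² + 5²), take (1·4 − 4·5, 1·5 + 4·4) = (4 − 20, 5 + 16) = (-16, 21); dropping signs (only squares matter) gives (16, 21); check 16² + 21² = 256 + 441 = 697 ✓.
  Scale by k = 4: (4·16, 4·21) = (64, 84).
Step 4: Order so x ≤ y and verify: 64² + 84² = 4096 + 7056 = 11152 = n. ✓

n = 11152 = 64² + 84² (one valid representation with x ≤ y).


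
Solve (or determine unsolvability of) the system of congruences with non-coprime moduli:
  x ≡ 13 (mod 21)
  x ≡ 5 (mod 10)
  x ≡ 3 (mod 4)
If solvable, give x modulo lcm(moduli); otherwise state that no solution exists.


Moduli 21, 10, 4 are not pairwise coprime, so CRT works modulo lcm(m_i) when all pairwise compatibility conditions hold.
Pairwise compatibility: gcd(m_i, m_j) must divide a_i - a_j for every pair.
Merge one congruence at a time:
  Start: x ≡ 13 (mod 21).
  Combine with x ≡ 5 (mod 10): gcd(21, 10) = 1; 5 - 13 = -8, which IS divisible by 1, so compatible.
    Write x = 13 + 21·t and substitute into x ≡ 5 (mod 10): 21·t ≡ 5 − 13 = -8 (mod 10).
    Reduce coefficients mod 10: 1·t ≡ 2 (mod 10).
    So t ≡ 2 (mod 10).
    Then x = 13 + 21·2 = 55, valid modulo lcm(21, 10) = 210: x ≡ 55 (mod 210).
  Combine with x ≡ 3 (mod 4): gcd(210, 4) = 2; 3 - 55 = -52, which IS divisible by 2, so compatible.
    Write x = 55 + 210·t and substitute into x ≡ 3 (mod 4): 210·t ≡ 3 − 55 = -52 (mod 4).
    Divide the congruence (and modulus) by g = 2: 105·t ≡ -26 (mod 2).
    Reduce coefficients mod 2: 1·t ≡ 0 (mod 2).
    So t ≡ 0 (mod 2).
    Then x = 55 + 210·0 = 55, valid modulo lcm(210, 4) = 420: x ≡ 55 (mod 420).
Verify: 55 mod 21 = 13, 55 mod 10 = 5, 55 mod 4 = 3.

x ≡ 55 (mod 420).


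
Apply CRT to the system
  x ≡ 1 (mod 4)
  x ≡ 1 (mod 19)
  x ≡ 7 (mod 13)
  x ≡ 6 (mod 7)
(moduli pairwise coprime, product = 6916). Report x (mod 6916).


Product of moduli M = 4 · 19 · 13 · 7 = 6916.
Merge one congruence at a time:
  Start: x ≡ 1 (mod 4).
  Combine with x ≡ 1 (mod 19); new modulus lcm = 76.
    Write x = 1 + 4·t and substitute into x ≡ 1 (mod 19): 4·t ≡ 1 − 1 = 0 (mod 19).
    The inverse of 4 mod 19 is 5 (since 4·5 = 20 = 1·19 + 1), so t ≡ 5·0 = 0 ≡ 0 (mod 19).
    Then x = 1 + 4·0 = 1, valid modulo lcm(4, 19) = 76: x ≡ 1 (mod 76).
  Combine with x ≡ 7 (mod 13); new modulus lcm = 988.
    Write x = 1 + 76·t and substitute into x ≡ 7 (mod 13): 76·t ≡ 7 − 1 = 6 (mod 13).
    Reduce coefficients mod 13: 11·t ≡ 6 (mod 13).
    The inverse of 11 mod 13 is 6 (since 11·6 = 66 = 5·13 + 1), so t ≡ 6·6 = 36 ≡ 10 (mod 13).
    Then x = 1 + 76·10 = 761, valid modulo lcm(76, 13) = 988: x ≡ 761 (mod 988).
  Combine with x ≡ 6 (mod 7); new modulus lcm = 6916.
    Write x = 761 + 988·t and substitute into x ≡ 6 (mod 7): 988·t ≡ 6 − 761 = -755 (mod 7).
    Reduce coefficients mod 7: 1·t ≡ 1 (mod 7).
    So t ≡ 1 (mod 7).
    Then x = 761 + 988·1 = 1749, valid modulo lcm(988, 7) = 6916: x ≡ 1749 (mod 6916).
Verify against each original: 1749 mod 4 = 1, 1749 mod 19 = 1, 1749 mod 13 = 7, 1749 mod 7 = 6.

x ≡ 1749 (mod 6916).


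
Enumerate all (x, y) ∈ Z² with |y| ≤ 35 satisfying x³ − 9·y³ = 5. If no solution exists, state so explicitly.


The equation is x³ - 9y³ = 5. For fixed y, x³ = 9·y³ + 5, so a solution requires the RHS to be a perfect cube.
Strategy: iterate y from -35 to 35, compute RHS = 9·y³ + 5, and check whether it is a (positive or negative) perfect cube.
Check small values of y:
  y = 0: RHS = 5 is not a perfect cube.
  y = 1: RHS = 14 is not a perfect cube.
  y = -1: RHS = -4 is not a perfect cube.
  y = 2: RHS = 77 is not a perfect cube.
  y = -2: RHS = -67 is not a perfect cube.
  y = 3: RHS = 248 is not a perfect cube.
  y = -3: RHS = -238 is not a perfect cube.
Continuing the search up to |y| = 35 finds no solutions either.
No (x, y) in the scanned range satisfies the equation.

No integer solutions with |y| ≤ 35.


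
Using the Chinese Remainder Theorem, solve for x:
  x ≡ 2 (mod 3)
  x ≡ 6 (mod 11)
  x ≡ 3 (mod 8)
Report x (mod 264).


Moduli 3, 11, 8 are pairwise coprime; by CRT there is a unique solution modulo M = 3 · 11 · 8 = 264.
Solve pairwise, accumulating the modulus:
  Start with x ≡ 2 (mod 3).
  Combine with x ≡ 6 (mod 11): since gcd(3, 11) = 1, we get a unique residue mod 33.
    Write x = 2 + 3·t and substitute into x ≡ 6 (mod 11): 3·t ≡ 6 − 2 = 4 (mod 11).
    The inverse of 3 mod 11 is 4 (since 3·4 = 12 = 1·11 + 1), so t ≡ 4·4 = 16 ≡ 5 (mod 11).
    Then x = 2 + 3·5 = 17, valid modulo lcm(3, 11) = 33: x ≡ 17 (mod 33).
  Combine with x ≡ 3 (mod 8): since gcd(33, 8) = 1, we get a unique residue mod 264.
    Write x = 17 + 33·t and substitute into x ≡ 3 (mod 8): 33·t ≡ 3 − 17 = -14 (mod 8).
    Reduce coefficients mod 8: 1·t ≡ 2 (mod 8).
    So t ≡ 2 (mod 8).
    Then x = 17 + 33·2 = 83, valid modulo lcm(33, 8) = 264: x ≡ 83 (mod 264).
Verify: 83 mod 3 = 2 ✓, 83 mod 11 = 6 ✓, 83 mod 8 = 3 ✓.

x ≡ 83 (mod 264).


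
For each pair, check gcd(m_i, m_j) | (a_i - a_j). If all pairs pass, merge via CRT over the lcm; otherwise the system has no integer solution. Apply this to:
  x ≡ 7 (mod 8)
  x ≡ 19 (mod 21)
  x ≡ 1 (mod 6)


Moduli 8, 21, 6 are not pairwise coprime, so CRT works modulo lcm(m_i) when all pairwise compatibility conditions hold.
Pairwise compatibility: gcd(m_i, m_j) must divide a_i - a_j for every pair.
Merge one congruence at a time:
  Start: x ≡ 7 (mod 8).
  Combine with x ≡ 19 (mod 21): gcd(8, 21) = 1; 19 - 7 = 12, which IS divisible by 1, so compatible.
    Write x = 7 + 8·t and substitute into x ≡ 19 (mod 21): 8·t ≡ 19 − 7 = 12 (mod 21).
    The inverse of 8 mod 21 is 8 (since 8·8 = 64 = 3·21 + 1), so t ≡ 8·12 = 96 ≡ 12 (mod 21).
    Then x = 7 + 8·12 = 103, valid modulo lcm(8, 21) = 168: x ≡ 103 (mod 168).
  Combine with x ≡ 1 (mod 6): gcd(168, 6) = 6; 1 - 103 = -102, which IS divisible by 6, so compatible.
    Write x = 103 + 168·t and substitute into x ≡ 1 (mod 6): 168·t ≡ 1 − 103 = -102 (mod 6).
    Divide the congruence (and modulus) by g = 6: 28·t ≡ -17 (mod 1).
    Modulo 1 every t works; take t = 0.
    Then x = 103 + 168·0 = 103, valid modulo lcm(168, 6) = 168: x ≡ 103 (mod 168).
Verify: 103 mod 8 = 7, 103 mod 21 = 19, 103 mod 6 = 1.

x ≡ 103 (mod 168).


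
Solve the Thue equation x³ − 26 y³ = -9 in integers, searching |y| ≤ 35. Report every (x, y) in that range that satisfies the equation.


The equation is x³ - 26y³ = -9. For fixed y, x³ = 26·y³ − 9, so a solution requires the RHS to be a perfect cube.
Strategy: iterate y from -35 to 35, compute RHS = 26·y³ − 9, and check whether it is a (positive or negative) perfect cube.
Check small values of y:
  y = 0: RHS = -9 is not a perfect cube.
  y = 1: RHS = 17 is not a perfect cube.
  y = -1: RHS = -35 is not a perfect cube.
  y = 2: RHS = 199 is not a perfect cube.
  y = -2: RHS = -217 is not a perfect cube.
  y = 3: RHS = 693 is not a perfect cube.
  y = -3: RHS = -711 is not a perfect cube.
Continuing the search up to |y| = 35 finds no solutions either.
No (x, y) in the scanned range satisfies the equation.

No integer solutions with |y| ≤ 35.


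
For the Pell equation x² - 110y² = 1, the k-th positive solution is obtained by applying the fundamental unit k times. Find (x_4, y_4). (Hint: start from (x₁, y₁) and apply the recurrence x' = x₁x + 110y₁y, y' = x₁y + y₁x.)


Step 1: Find the fundamental solution (x₁, y₁) of x² - 110y² = 1.
  Expand √110 as a continued fraction. a₀ = ⌊√110⌋ = 10; iterate m_{k+1} = d_k·a_k − m_k, d_{k+1} = (110 − m_{k+1}²)/d_k, a_{k+1} = ⌊(a₀ + m_{k+1})/d_{k+1}⌋ (starting m₀ = 0, d₀ = 1), with convergents p_k = a_k·p_{k-1} + p_{k-2}, q_k = a_k·q_{k-1} + q_{k-2} (p₋₁ = 1, q₋₁ = 0):
  k = 0: a₀ = 10; p₀/q₀ = 10/1; p₀² − 110·q₀² = 100 − 110 = -10.
  k = 1: m = 10, d = 10, a = ⌊(10 + 10)/10⌋ = 2; p/q = (2·10 + 1)/(2·1 + 0) = 21/2; p² − 110·q² = 441 − 440 = 1.
  The first convergent with p² − 110·q² = 1 gives the fundamental solution (x₁, y₁) = (21, 2).
Step 2: Apply the recurrence (x_{n+1}, y_{n+1}) = (x₁x_n + 110y₁y_n, x₁y_n + y₁x_n) repeatedly.
  From (x_1, y_1) = (21, 2): x_2 = 21·21 + 110·2·2 = 881; y_2 = 21·2 + 2·21 = 84.
  From (x_2, y_2) = (881, 84): x_3 = 21·881 + 110·2·84 = 36981; y_3 = 21·84 + 2·881 = 3526.
  From (x_3, y_3) = (36981, 3526): x_4 = 21·36981 + 110·2·3526 = 1552321; y_4 = 21·3526 + 2·36981 = 148008.
Step 3: Verify x_4² - 110·y_4² = 2409700487041 - 2409700487040 = 1 (should be 1). ✓

(x_1, y_1) = (21, 2); (x_4, y_4) = (1552321, 148008).


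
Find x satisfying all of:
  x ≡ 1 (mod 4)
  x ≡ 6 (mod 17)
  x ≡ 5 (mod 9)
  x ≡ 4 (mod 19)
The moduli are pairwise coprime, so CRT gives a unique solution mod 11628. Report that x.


Product of moduli M = 4 · 17 · 9 · 19 = 11628.
Merge one congruence at a time:
  Start: x ≡ 1 (mod 4).
  Combine with x ≡ 6 (mod 17); new modulus lcm = 68.
    Write x = 1 + 4·t and substitute into x ≡ 6 (mod 17): 4·t ≡ 6 − 1 = 5 (mod 17).
    The inverse of 4 mod 17 is 13 (since 4·13 = 52 = 3·17 + 1), so t ≡ 13·5 = 65 ≡ 14 (mod 17).
    Then x = 1 + 4·14 = 57, valid modulo lcm(4, 17) = 68: x ≡ 57 (mod 68).
  Combine with x ≡ 5 (mod 9); new modulus lcm = 612.
    Write x = 57 + 68·t and substitute into x ≡ 5 (mod 9): 68·t ≡ 5 − 57 = -52 (mod 9).
    Reduce coefficients mod 9: 5·t ≡ 2 (mod 9).
    The inverse of 5 mod 9 is 2 (since 5·2 = 10 = 1·9 + 1), so t ≡ 2·2 = 4 ≡ 4 (mod 9).
    Then x = 57 + 68·4 = 329, valid modulo lcm(68, 9) = 612: x ≡ 329 (mod 612).
  Combine with x ≡ 4 (mod 19); new modulus lcm = 11628.
    Write x = 329 + 612·t and substitute into x ≡ 4 (mod 19): 612·t ≡ 4 − 329 = -325 (mod 19).
    Reduce coefficients mod 19: 4·t ≡ 17 (mod 19).
    The inverse of 4 mod 19 is 5 (since 4·5 = 20 = 1·19 + 1), so t ≡ 5·17 = 85 ≡ 9 (mod 19).
    Then x = 329 + 612·9 = 5837, valid modulo lcm(612, 19) = 11628: x ≡ 5837 (mod 11628).
Verify against each original: 5837 mod 4 = 1, 5837 mod 17 = 6, 5837 mod 9 = 5, 5837 mod 19 = 4.

x ≡ 5837 (mod 11628).


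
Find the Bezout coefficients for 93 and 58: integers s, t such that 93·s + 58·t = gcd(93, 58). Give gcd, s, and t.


Euclidean algorithm on (93, 58) — divide until remainder is 0:
  93 = 1 · 58 + 35
  58 = 1 · 35 + 23
  35 = 1 · 23 + 12
  23 = 1 · 12 + 11
  12 = 1 · 11 + 1
  11 = 11 · 1 + 0
gcd(93, 58) = 1.
Track Bezout coefficients alongside the remainders: start with r₀ = 93 = a·1 + b·0 (s = 1, t = 0) and r₁ = 58 = a·0 + b·1 (s = 0, t = 1); each new remainder r_{k+1} = r_{k-1} − q_k·r_k inherits s_{k+1} = s_{k-1} − q_k·s_k, t_{k+1} = t_{k-1} − q_k·t_k, so r_k = a·s_k + b·t_k at every step:
  q = 1: r = 35, s = 1 − 1·0 = 1, t = 0 − 1·1 = -1  (check: 93·1 + 58·(-1) = 35)
  q = 1: r = 23, s = 0 − 1·1 = -1, t = 1 − 1·(-1) = 2  (check: 93·(-1) + 58·2 = 23)
  q = 1: r = 12, s = 1 − 1·(-1) = 2, t = -1 − 1·2 = -3  (check: 93·2 + 58·(-3) = 12)
  q = 1: r = 11, s = -1 − 1·2 = -3, t = 2 − 1·(-3) = 5  (check: 93·(-3) + 58·5 = 11)
  q = 1: r = 1, s = 2 − 1·(-3) = 5, t = -3 − 1·5 = -8  (check: 93·5 + 58·(-8) = 1)
The row with r = 1 (the gcd) gives the Bezout coefficients s = 5, t = -8.
Result: 93 · (5) + 58 · (-8) = 1.

gcd(93, 58) = 1; s = 5, t = -8 (check: 93·5 + 58·(-8) = 1).


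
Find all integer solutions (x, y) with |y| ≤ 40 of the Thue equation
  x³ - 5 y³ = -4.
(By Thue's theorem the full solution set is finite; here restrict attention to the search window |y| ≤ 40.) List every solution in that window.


The equation is x³ - 5y³ = -4. For fixed y, x³ = 5·y³ − 4, so a solution requires the RHS to be a perfect cube.
Strategy: iterate y from -40 to 40, compute RHS = 5·y³ − 4, and check whether it is a (positive or negative) perfect cube.
Check small values of y:
  y = 0: RHS = -4 is not a perfect cube.
  y = 1: RHS = 1 = (1)³ ⇒ x = 1 works.
  y = -1: RHS = -9 is not a perfect cube.
  y = 2: RHS = 36 is not a perfect cube.
  y = -2: RHS = -44 is not a perfect cube.
  y = 3: RHS = 131 is not a perfect cube.
  y = -3: RHS = -139 is not a perfect cube.
Continuing the search up to |y| = 40 finds no further solutions beyond those listed.
Collected solutions: (1, 1).

Solutions (with |y| ≤ 40): (1, 1).


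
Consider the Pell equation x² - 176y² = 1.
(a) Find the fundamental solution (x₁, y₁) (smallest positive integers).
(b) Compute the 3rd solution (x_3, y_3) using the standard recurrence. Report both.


Step 1: Find the fundamental solution (x₁, y₁) of x² - 176y² = 1.
  Expand √176 as a continued fraction. a₀ = ⌊√176⌋ = 13; iterate m_{k+1} = d_k·a_k − m_k, d_{k+1} = (176 − m_{k+1}²)/d_k, a_{k+1} = ⌊(a₀ + m_{k+1})/d_{k+1}⌋ (starting m₀ = 0, d₀ = 1), with convergents p_k = a_k·p_{k-1} + p_{k-2}, q_k = a_k·q_{k-1} + q_{k-2} (p₋₁ = 1, q₋₁ = 0):
  k = 0: a₀ = 13; p₀/q₀ = 13/1; p₀² − 176·q₀² = 169 − 176 = -7.
  k = 1: m = 13, d = 7, a = ⌊(13 + 13)/7⌋ = 3; p/q = (3·13 + 1)/(3·1 + 0) = 40/3; p² − 176·q² = 1600 − 1584 = 16.
  k = 2: m = 8, d = 16, a = ⌊(13 + 8)/16⌋ = 1; p/q = (1·40 + 13)/(1·3 + 1) = 53/4; p² − 176·q² = 2809 − 2816 = -7.
  k = 3: m = 8, d = 7, a = ⌊(13 + 8)/7⌋ = 3; p/q = (3·53 + 40)/(3·4 + 3) = 199/15; p² − 176·q² = 39601 − 39600 = 1.
  The first convergent with p² − 176·q² = 1 gives the fundamental solution (x₁, y₁) = (199, 15).
Step 2: Apply the recurrence (x_{n+1}, y_{n+1}) = (x₁x_n + 176y₁y_n, x₁y_n + y₁x_n) repeatedly.
  From (x_1, y_1) = (199, 15): x_2 = 199·199 + 176·15·15 = 79201; y_2 = 199·15 + 15·199 = 5970.
  From (x_2, y_2) = (79201, 5970): x_3 = 199·79201 + 176·15·5970 = 31521799; y_3 = 199·5970 + 15·79201 = 2376045.
Step 3: Verify x_3² - 176·y_3² = 993623812196401 - 993623812196400 = 1 (should be 1). ✓

(x_1, y_1) = (199, 15); (x_3, y_3) = (31521799, 2376045).


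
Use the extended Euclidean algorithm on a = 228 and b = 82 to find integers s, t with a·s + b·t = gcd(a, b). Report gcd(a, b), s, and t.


Euclidean algorithm on (228, 82) — divide until remainder is 0:
  228 = 2 · 82 + 64
  82 = 1 · 64 + 18
  64 = 3 · 18 + 10
  18 = 1 · 10 + 8
  10 = 1 · 8 + 2
  8 = 4 · 2 + 0
gcd(228, 82) = 2.
Track Bezout coefficients alongside the remainders: start with r₀ = 228 = a·1 + b·0 (s = 1, t = 0) and r₁ = 82 = a·0 + b·1 (s = 0, t = 1); each new remainder r_{k+1} = r_{k-1} − q_k·r_k inherits s_{k+1} = s_{k-1} − q_k·s_k, t_{k+1} = t_{k-1} − q_k·t_k, so r_k = a·s_k + b·t_k at every step:
  q = 2: r = 64, s = 1 − 2·0 = 1, t = 0 − 2·1 = -2  (check: 228·1 + 82·(-2) = 64)
  q = 1: r = 18, s = 0 − 1·1 = -1, t = 1 − 1·(-2) = 3  (check: 228·(-1) + 82·3 = 18)
  q = 3: r = 10, s = 1 − 3·(-1) = 4, t = -2 − 3·3 = -11  (check: 228·4 + 82·(-11) = 10)
  q = 1: r = 8, s = -1 − 1·4 = -5, t = 3 − 1·(-11) = 14  (check: 228·(-5) + 82·14 = 8)
  q = 1: r = 2, s = 4 − 1·(-5) = 9, t = -11 − 1·14 = -25  (check: 228·9 + 82·(-25) = 2)
The row with r = 2 (the gcd) gives the Bezout coefficients s = 9, t = -25.
Result: 228 · (9) + 82 · (-25) = 2.

gcd(228, 82) = 2; s = 9, t = -25 (check: 228·9 + 82·(-25) = 2).


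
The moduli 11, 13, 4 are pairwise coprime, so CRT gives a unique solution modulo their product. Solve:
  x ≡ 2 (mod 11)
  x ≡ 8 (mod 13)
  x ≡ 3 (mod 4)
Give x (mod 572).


Moduli 11, 13, 4 are pairwise coprime; by CRT there is a unique solution modulo M = 11 · 13 · 4 = 572.
Solve pairwise, accumulating the modulus:
  Start with x ≡ 2 (mod 11).
  Combine with x ≡ 8 (mod 13): since gcd(11, 13) = 1, we get a unique residue mod 143.
    Write x = 2 + 11·t and substitute into x ≡ 8 (mod 13): 11·t ≡ 8 − 2 = 6 (mod 13).
    The inverse of 11 mod 13 is 6 (since 11·6 = 66 = 5·13 + 1), so t ≡ 6·6 = 36 ≡ 10 (mod 13).
    Then x = 2 + 11·10 = 112, valid modulo lcm(11, 13) = 143: x ≡ 112 (mod 143).
  Combine with x ≡ 3 (mod 4): since gcd(143, 4) = 1, we get a unique residue mod 572.
    Write x = 112 + 143·t and substitute into x ≡ 3 (mod 4): 143·t ≡ 3 − 112 = -109 (mod 4).
    Reduce coefficients mod 4: 3·t ≡ 3 (mod 4).
    The inverse of 3 mod 4 is 3 (since 3·3 = 9 = 2·4 + 1), so t ≡ 3·3 = 9 ≡ 1 (mod 4).
    Then x = 112 + 143·1 = 255, valid modulo lcm(143, 4) = 572: x ≡ 255 (mod 572).
Verify: 255 mod 11 = 2 ✓, 255 mod 13 = 8 ✓, 255 mod 4 = 3 ✓.

x ≡ 255 (mod 572).


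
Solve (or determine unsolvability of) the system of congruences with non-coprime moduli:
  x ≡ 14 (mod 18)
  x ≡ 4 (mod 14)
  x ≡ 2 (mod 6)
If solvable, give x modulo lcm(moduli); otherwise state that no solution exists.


Moduli 18, 14, 6 are not pairwise coprime, so CRT works modulo lcm(m_i) when all pairwise compatibility conditions hold.
Pairwise compatibility: gcd(m_i, m_j) must divide a_i - a_j for every pair.
Merge one congruence at a time:
  Start: x ≡ 14 (mod 18).
  Combine with x ≡ 4 (mod 14): gcd(18, 14) = 2; 4 - 14 = -10, which IS divisible by 2, so compatible.
    Write x = 14 + 18·t and substitute into x ≡ 4 (mod 14): 18·t ≡ 4 − 14 = -10 (mod 14).
    Divide the congruence (and modulus) by g = 2: 9·t ≡ -5 (mod 7).
    Reduce coefficients mod 7: 2·t ≡ 2 (mod 7).
    The inverse of 2 mod 7 is 4 (since 2·4 = 8 = 1·7 + 1), so t ≡ 4·2 = 8 ≡ 1 (mod 7).
    Then x = 14 + 18·1 = 32, valid modulo lcm(18, 14) = 126: x ≡ 32 (mod 126).
  Combine with x ≡ 2 (mod 6): gcd(126, 6) = 6; 2 - 32 = -30, which IS divisible by 6, so compatible.
    Write x = 32 + 126·t and substitute into x ≡ 2 (mod 6): 126·t ≡ 2 − 32 = -30 (mod 6).
    Divide the congruence (and modulus) by g = 6: 21·t ≡ -5 (mod 1).
    Modulo 1 every t works; take t = 0.
    Then x = 32 + 126·0 = 32, valid modulo lcm(126, 6) = 126: x ≡ 32 (mod 126).
Verify: 32 mod 18 = 14, 32 mod 14 = 4, 32 mod 6 = 2.

x ≡ 32 (mod 126).


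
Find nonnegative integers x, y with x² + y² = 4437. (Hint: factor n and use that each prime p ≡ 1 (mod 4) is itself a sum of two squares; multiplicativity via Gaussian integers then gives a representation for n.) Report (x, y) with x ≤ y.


Step 1: Factor n = 4437 = 3^2 · 17 · 29.
Step 2: Check the mod-4 condition on each prime factor: 3 ≡ 3 (mod 4), exponent 2 (must be even); 17 ≡ 1 (mod 4), exponent 1; 29 ≡ 1 (mod 4), exponent 1.
All primes ≡ 3 (mod 4) appear to even exponent (or don't appear), so by the two-squares theorem n IS expressible as a sum of two squares.
Step 3: Build a representation. Group n = k² · m with k = 3 and m = 17 · 29 = 493 (a product of primes ≡ 1 (mod 4)); a representation of m scales to one of n via (k·x)² + (k·y)² = k²(x² + y²). Each prime p ≡ 1 (mod 4) is itself a sum of two squares; find a² by testing p − a² for a perfect square:
  17: 17 − 1² = 16 = 4² ⇒ 17 = 1² + 4².
  29: 29 − 1² = 28, 29 − 2² = 25 = 5² ⇒ 29 = 2² + 5².
  Combine using the Brahmagupta–Fibonacci identity (a² + b²)(c² + d²) = (ac − bd)² + (ad + bc)² = (ac + bd)² + (ad − bc)²:
  17 · 29 = 493: from (1² + 4²)(2² + 5²), take (1·2 − 4·5, 1·5 + 4·2) = (2 − 20, 5 + 8) = (-18, 13); dropping signs (only squares matter) gives (18, 13); check 18² + 13² = 324 + 169 = 493 ✓.
  Scale by k = 3: (3·18, 3·13) = (54, 39).
Step 4: Order so x ≤ y and verify: 39² + 54² = 1521 + 2916 = 4437 = n. ✓

n = 4437 = 39² + 54² (one valid representation with x ≤ y).


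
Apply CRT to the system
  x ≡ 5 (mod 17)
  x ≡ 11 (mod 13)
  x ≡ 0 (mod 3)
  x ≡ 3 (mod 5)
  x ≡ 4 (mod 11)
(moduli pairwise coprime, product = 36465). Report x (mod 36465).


Product of moduli M = 17 · 13 · 3 · 5 · 11 = 36465.
Merge one congruence at a time:
  Start: x ≡ 5 (mod 17).
  Combine with x ≡ 11 (mod 13); new modulus lcm = 221.
    Write x = 5 + 17·t and substitute into x ≡ 11 (mod 13): 17·t ≡ 11 − 5 = 6 (mod 13).
    Reduce coefficients mod 13: 4·t ≡ 6 (mod 13).
    The inverse of 4 mod 13 is 10 (since 4·10 = 40 = 3·13 + 1), so t ≡ 10·6 = 60 ≡ 8 (mod 13).
    Then x = 5 + 17·8 = 141, valid modulo lcm(17, 13) = 221: x ≡ 141 (mod 221).
  Combine with x ≡ 0 (mod 3); new modulus lcm = 663.
    Write x = 141 + 221·t and substitute into x ≡ 0 (mod 3): 221·t ≡ 0 − 141 = -141 (mod 3).
    Reduce coefficients mod 3: 2·t ≡ 0 (mod 3).
    The inverse of 2 mod 3 is 2 (since 2·2 = 4 = 1·3 + 1), so t ≡ 2·0 = 0 ≡ 0 (mod 3).
    Then x = 141 + 221·0 = 141, valid modulo lcm(221, 3) = 663: x ≡ 141 (mod 663).
  Combine with x ≡ 3 (mod 5); new modulus lcm = 3315.
    Write x = 141 + 663·t and substitute into x ≡ 3 (mod 5): 663·t ≡ 3 − 141 = -138 (mod 5).
    Reduce coefficients mod 5: 3·t ≡ 2 (mod 5).
    The inverse of 3 mod 5 is 2 (since 3·2 = 6 = 1·5 + 1), so t ≡ 2·2 = 4 ≡ 4 (mod 5).
    Then x = 141 + 663·4 = 2793, valid modulo lcm(663, 5) = 3315: x ≡ 2793 (mod 3315).
  Combine with x ≡ 4 (mod 11); new modulus lcm = 36465.
    Write x = 2793 + 3315·t and substitute into x ≡ 4 (mod 11): 3315·t ≡ 4 − 2793 = -2789 (mod 11).
    Reduce coefficients mod 11: 4·t ≡ 5 (mod 11).
    The inverse of 4 mod 11 is 3 (since 4·3 = 12 = 1·11 + 1), so t ≡ 3·5 = 15 ≡ 4 (mod 11).
    Then x = 2793 + 3315·4 = 16053, valid modulo lcm(3315, 11) = 36465: x ≡ 16053 (mod 36465).
Verify against each original: 16053 mod 17 = 5, 16053 mod 13 = 11, 16053 mod 3 = 0, 16053 mod 5 = 3, 16053 mod 11 = 4.

x ≡ 16053 (mod 36465).


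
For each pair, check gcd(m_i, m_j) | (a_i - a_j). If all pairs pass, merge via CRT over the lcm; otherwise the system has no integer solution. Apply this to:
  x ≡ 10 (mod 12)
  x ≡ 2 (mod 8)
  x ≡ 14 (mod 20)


Moduli 12, 8, 20 are not pairwise coprime, so CRT works modulo lcm(m_i) when all pairwise compatibility conditions hold.
Pairwise compatibility: gcd(m_i, m_j) must divide a_i - a_j for every pair.
Merge one congruence at a time:
  Start: x ≡ 10 (mod 12).
  Combine with x ≡ 2 (mod 8): gcd(12, 8) = 4; 2 - 10 = -8, which IS divisible by 4, so compatible.
    Write x = 10 + 12·t and substitute into x ≡ 2 (mod 8): 12·t ≡ 2 − 10 = -8 (mod 8).
    Divide the congruence (and modulus) by g = 4: 3·t ≡ -2 (mod 2).
    Reduce coefficients mod 2: 1·t ≡ 0 (mod 2).
    So t ≡ 0 (mod 2).
    Then x = 10 + 12·0 = 10, valid modulo lcm(12, 8) = 24: x ≡ 10 (mod 24).
  Combine with x ≡ 14 (mod 20): gcd(24, 20) = 4; 14 - 10 = 4, which IS divisible by 4, so compatible.
    Write x = 10 + 24·t and substitute into x ≡ 14 (mod 20): 24·t ≡ 14 − 10 = 4 (mod 20).
    Divide the congruence (and modulus) by g = 4: 6·t ≡ 1 (mod 5).
    Reduce coefficients mod 5: 1·t ≡ 1 (mod 5).
    So t ≡ 1 (mod 5).
    Then x = 10 + 24·1 = 34, valid modulo lcm(24, 20) = 120: x ≡ 34 (mod 120).
Verify: 34 mod 12 = 10, 34 mod 8 = 2, 34 mod 20 = 14.

x ≡ 34 (mod 120).


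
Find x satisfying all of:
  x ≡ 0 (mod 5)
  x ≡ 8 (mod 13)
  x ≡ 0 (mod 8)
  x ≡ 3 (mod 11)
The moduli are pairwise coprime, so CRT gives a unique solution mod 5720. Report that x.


Product of moduli M = 5 · 13 · 8 · 11 = 5720.
Merge one congruence at a time:
  Start: x ≡ 0 (mod 5).
  Combine with x ≡ 8 (mod 13); new modulus lcm = 65.
    Write x = 0 + 5·t and substitute into x ≡ 8 (mod 13): 5·t ≡ 8 − 0 = 8 (mod 13).
    The inverse of 5 mod 13 is 8 (since 5·8 = 40 = 3·13 + 1), so t ≡ 8·8 = 64 ≡ 12 (mod 13).
    Then x = 0 + 5·12 = 60, valid modulo lcm(5, 13) = 65: x ≡ 60 (mod 65).
  Combine with x ≡ 0 (mod 8); new modulus lcm = 520.
    Write x = 60 + 65·t and substitute into x ≡ 0 (mod 8): 65·t ≡ 0 − 60 = -60 (mod 8).
    Reduce coefficients mod 8: 1·t ≡ 4 (mod 8).
    So t ≡ 4 (mod 8).
    Then x = 60 + 65·4 = 320, valid modulo lcm(65, 8) = 520: x ≡ 320 (mod 520).
  Combine with x ≡ 3 (mod 11); new modulus lcm = 5720.
    Write x = 320 + 520·t and substitute into x ≡ 3 (mod 11): 520·t ≡ 3 − 320 = -317 (mod 11).
    Reduce coefficients mod 11: 3·t ≡ 2 (mod 11).
    The inverse of 3 mod 11 is 4 (since 3·4 = 12 = 1·11 + 1), so t ≡ 4·2 = 8 ≡ 8 (mod 11).
    Then x = 320 + 520·8 = 4480, valid modulo lcm(520, 11) = 5720: x ≡ 4480 (mod 5720).
Verify against each original: 4480 mod 5 = 0, 4480 mod 13 = 8, 4480 mod 8 = 0, 4480 mod 11 = 3.

x ≡ 4480 (mod 5720).


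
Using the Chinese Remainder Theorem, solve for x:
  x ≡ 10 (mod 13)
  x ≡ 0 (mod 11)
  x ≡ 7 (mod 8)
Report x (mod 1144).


Moduli 13, 11, 8 are pairwise coprime; by CRT there is a unique solution modulo M = 13 · 11 · 8 = 1144.
Solve pairwise, accumulating the modulus:
  Start with x ≡ 10 (mod 13).
  Combine with x ≡ 0 (mod 11): since gcd(13, 11) = 1, we get a unique residue mod 143.
    Write x = 10 + 13·t and substitute into x ≡ 0 (mod 11): 13·t ≡ 0 − 10 = -10 (mod 11).
    Reduce coefficients mod 11: 2·t ≡ 1 (mod 11).
    The inverse of 2 mod 11 is 6 (since 2·6 = 12 = 1·11 + 1), so t ≡ 6·1 = 6 ≡ 6 (mod 11).
    Then x = 10 + 13·6 = 88, valid modulo lcm(13, 11) = 143: x ≡ 88 (mod 143).
  Combine with x ≡ 7 (mod 8): since gcd(143, 8) = 1, we get a unique residue mod 1144.
    Write x = 88 + 143·t and substitute into x ≡ 7 (mod 8): 143·t ≡ 7 − 88 = -81 (mod 8).
    Reduce coefficients mod 8: 7·t ≡ 7 (mod 8).
    The inverse of 7 mod 8 is 7 (since 7·7 = 49 = 6·8 + 1), so t ≡ 7·7 = 49 ≡ 1 (mod 8).
    Then x = 88 + 143·1 = 231, valid modulo lcm(143, 8) = 1144: x ≡ 231 (mod 1144).
Verify: 231 mod 13 = 10 ✓, 231 mod 11 = 0 ✓, 231 mod 8 = 7 ✓.

x ≡ 231 (mod 1144).


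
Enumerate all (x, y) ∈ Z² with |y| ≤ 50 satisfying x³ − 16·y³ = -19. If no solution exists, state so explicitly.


The equation is x³ - 16y³ = -19. For fixed y, x³ = 16·y³ − 19, so a solution requires the RHS to be a perfect cube.
Strategy: iterate y from -50 to 50, compute RHS = 16·y³ − 19, and check whether it is a (positive or negative) perfect cube.
Check small values of y:
  y = 0: RHS = -19 is not a perfect cube.
  y = 1: RHS = -3 is not a perfect cube.
  y = -1: RHS = -35 is not a perfect cube.
  y = 2: RHS = 109 is not a perfect cube.
  y = -2: RHS = -147 is not a perfect cube.
  y = 3: RHS = 413 is not a perfect cube.
  y = -3: RHS = -451 is not a perfect cube.
Continuing the search up to |y| = 50 finds no solutions either.
No (x, y) in the scanned range satisfies the equation.

No integer solutions with |y| ≤ 50.


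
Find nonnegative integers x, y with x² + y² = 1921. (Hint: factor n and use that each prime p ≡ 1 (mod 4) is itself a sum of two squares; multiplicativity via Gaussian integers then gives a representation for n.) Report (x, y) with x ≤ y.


Step 1: Factor n = 1921 = 17 · 113.
Step 2: Check the mod-4 condition on each prime factor: 17 ≡ 1 (mod 4), exponent 1; 113 ≡ 1 (mod 4), exponent 1.
All primes ≡ 3 (mod 4) appear to even exponent (or don't appear), so by the two-squares theorem n IS expressible as a sum of two squares.
Step 3: Build a representation. Here n = 17 · 113 is a product of primes ≡ 1 (mod 4). Each prime p ≡ 1 (mod 4) is itself a sum of two squares; find a² by testing p − a² for a perfect square:
  17: 17 − 1² = 16 = 4² ⇒ 17 = 1² + 4².
  113: 113 − 1² = 112, 113 − 2² = 109, 113 − 3² = 104, 113 − 4² = 97, 113 − 5² = 88, 113 − 6² = 77, 113 − 7² = 64 = 8² ⇒ 113 = 7² + 8².
  Combine using the Brahmagupta–Fibonacci identity (a² + b²)(c² + d²) = (ac − bd)² + (ad + bc)² = (ac + bd)² + (ad − bc)²:
  17 · 113 = 1921: from (1² + 4²)(7² + 8²), take (1·7 − 4·8, 1·8 + 4·7) = (7 − 32, 8 + 28) = (-25, 36); dropping signs (only squares matter) gives (25, 36); check 25² + 36² = 625 + 1296 = 1921 ✓.
Step 4: Order so x ≤ y and verify: 25² + 36² = 625 + 1296 = 1921 = n. ✓

n = 1921 = 25² + 36² (one valid representation with x ≤ y).


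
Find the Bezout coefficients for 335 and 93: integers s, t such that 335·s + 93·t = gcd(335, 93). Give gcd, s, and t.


Euclidean algorithm on (335, 93) — divide until remainder is 0:
  335 = 3 · 93 + 56
  93 = 1 · 56 + 37
  56 = 1 · 37 + 19
  37 = 1 · 19 + 18
  19 = 1 · 18 + 1
  18 = 18 · 1 + 0
gcd(335, 93) = 1.
Track Bezout coefficients alongside the remainders: start with r₀ = 335 = a·1 + b·0 (s = 1, t = 0) and r₁ = 93 = a·0 + b·1 (s = 0, t = 1); each new remainder r_{k+1} = r_{k-1} − q_k·r_k inherits s_{k+1} = s_{k-1} − q_k·s_k, t_{k+1} = t_{k-1} − q_k·t_k, so r_k = a·s_k + b·t_k at every step:
  q = 3: r = 56, s = 1 − 3·0 = 1, t = 0 − 3·1 = -3  (check: 335·1 + 93·(-3) = 56)
  q = 1: r = 37, s = 0 − 1·1 = -1, t = 1 − 1·(-3) = 4  (check: 335·(-1) + 93·4 = 37)
  q = 1: r = 19, s = 1 − 1·(-1) = 2, t = -3 − 1·4 = -7  (check: 335·2 + 93·(-7) = 19)
  q = 1: r = 18, s = -1 − 1·2 = -3, t = 4 − 1·(-7) = 11  (check: 335·(-3) + 93·11 = 18)
  q = 1: r = 1, s = 2 − 1·(-3) = 5, t = -7 − 1·11 = -18  (check: 335·5 + 93·(-18) = 1)
The row with r = 1 (the gcd) gives the Bezout coefficients s = 5, t = -18.
Result: 335 · (5) + 93 · (-18) = 1.

gcd(335, 93) = 1; s = 5, t = -18 (check: 335·5 + 93·(-18) = 1).
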